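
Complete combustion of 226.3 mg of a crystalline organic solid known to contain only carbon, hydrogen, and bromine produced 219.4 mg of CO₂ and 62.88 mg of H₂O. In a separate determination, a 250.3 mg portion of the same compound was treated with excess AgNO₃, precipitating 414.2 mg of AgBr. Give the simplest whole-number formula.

mol C = 0.2194 g CO₂ ÷ 44.009 g/mol = 0.0049853 mol
mol H = 2 × 0.06288 g H₂O ÷ 18.015 g/mol = 0.0069808 mol
From the AgBr data: mol Br per gram of compound = (0.4142 ÷ 187.772) ÷ 0.2503 = 0.0088129 mol/g, so in the 0.2263 g combustion sample mol Br = 0.0019944 mol
Divide by the smallest (0.0019944 mol): C 2.500, H 3.500, Br 1.000
Multiplying each by 2 gives whole numbers: C 5.00, H 7.00, Br 2.00

C5H7Br2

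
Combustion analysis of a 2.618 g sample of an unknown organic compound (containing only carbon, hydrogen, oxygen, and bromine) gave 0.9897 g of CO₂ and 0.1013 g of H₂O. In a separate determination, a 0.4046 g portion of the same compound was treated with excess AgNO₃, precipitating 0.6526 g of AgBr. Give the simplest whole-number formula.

C2HBr2O3

mol C = 0.9897 g CO₂ ÷ 44.009 g/mol = 0.022489 mol
mol H = 2 × 0.1013 g H₂O ÷ 18.015 g/mol = 0.011246 mol
From the AgBr data: mol Br per gram of compound = (0.6526 ÷ 187.772) ÷ 0.4046 = 0.0085899 mol/g, so in the 2.618 g combustion sample mol Br = 0.022488 mol
mass O = 2.618 − (0.27011 + 0.011336 + 1.7969) = 0.53963 g → mol O = 0.53963 ÷ 15.999 = 0.033729 mol
Divide by the smallest (0.011246 mol): C 2.000, H 1.000, Br 2.000, O 2.999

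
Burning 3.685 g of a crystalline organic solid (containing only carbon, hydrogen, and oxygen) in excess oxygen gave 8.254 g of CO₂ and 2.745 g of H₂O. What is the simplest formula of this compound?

C8H13O3

mol C = 8.254 g CO₂ ÷ 44.009 g/mol = 0.18755 mol
mol H = 2 × 2.745 g H₂O ÷ 18.015 g/mol = 0.30475 mol
mass O = 3.685 − (2.2527 + 0.30718) = 1.1251 g → mol O = 1.1251 ÷ 15.999 = 0.070325 mol
Divide by the smallest (0.070325 mol): C 2.667, H 4.333, O 1.000
Multiplying each by 3 gives whole numbers: C 8.00, H 13.00, O 3.00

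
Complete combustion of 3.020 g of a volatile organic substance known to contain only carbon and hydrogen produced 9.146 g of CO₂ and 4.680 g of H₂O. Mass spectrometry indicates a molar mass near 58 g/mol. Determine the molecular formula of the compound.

mol C = 9.146 g CO₂ ÷ 44.009 g/mol = 0.20782 mol
mol H = 2 × 4.680 g H₂O ÷ 18.015 g/mol = 0.51957 mol
Divide by the smallest (0.20782 mol): C 1.000, H 2.500
Multiplying each by 2 gives whole numbers: C 2.00, H 5.00
Empirical formula: C2H5
Empirical-formula mass = 29.06 g/mol; 58 ÷ 29.06 ≈ 2, so the molecular formula is C4H10.

C4H10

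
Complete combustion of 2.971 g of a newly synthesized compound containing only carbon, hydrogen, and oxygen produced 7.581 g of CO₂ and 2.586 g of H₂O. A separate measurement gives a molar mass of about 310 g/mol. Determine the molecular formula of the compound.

C18H30O4

mol C = 7.581 g CO₂ ÷ 44.009 g/mol = 0.17226 mol
mol H = 2 × 2.586 g H₂O ÷ 18.015 g/mol = 0.28709 mol
mass O = 2.971 − (2.0690 + 0.28939) = 0.61259 g → mol O = 0.61259 ÷ 15.999 = 0.038289 mol
Divide by the smallest (0.038289 mol): C 4.499, H 7.498, O 1.000
Multiplying each by 2 gives whole numbers: C 9.00, H 15.00, O 2.00
Empirical formula: C9H15O2
Empirical-formula mass = 155.22 g/mol; 310 ÷ 155.22 ≈ 2, so the molecular formula is C18H30O4.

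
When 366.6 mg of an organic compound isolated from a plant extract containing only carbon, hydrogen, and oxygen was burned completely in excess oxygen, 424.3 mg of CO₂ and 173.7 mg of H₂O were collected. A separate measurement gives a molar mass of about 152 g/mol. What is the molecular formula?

mol C = 0.4243 g CO₂ ÷ 44.009 g/mol = 0.0096412 mol
mol H = 2 × 0.1737 g H₂O ÷ 18.015 g/mol = 0.019284 mol
mass O = 0.3666 − (0.11580 + 0.019438) = 0.23136 g → mol O = 0.23136 ÷ 15.999 = 0.014461 mol
Divide by the smallest (0.0096412 mol): C 1.000, H 2.000, O 1.500
Multiplying each by 2 gives whole numbers: C 2.00, H 4.00, O 3.00
Empirical formula: C2H4O3
Empirical-formula mass = 76.05 g/mol; 152 ÷ 76.05 ≈ 2, so the molecular formula is C4H8O6.

C4H8O6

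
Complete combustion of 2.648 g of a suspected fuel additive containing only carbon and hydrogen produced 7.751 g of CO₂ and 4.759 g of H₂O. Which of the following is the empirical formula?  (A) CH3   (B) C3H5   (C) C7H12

(A) CH3

mol C = 7.751 g CO₂ ÷ 44.009 g/mol = 0.17612 mol
mol H = 2 × 4.759 g H₂O ÷ 18.015 g/mol = 0.52834 mol
Divide by the smallest (0.17612 mol): C 1.000, H 3.000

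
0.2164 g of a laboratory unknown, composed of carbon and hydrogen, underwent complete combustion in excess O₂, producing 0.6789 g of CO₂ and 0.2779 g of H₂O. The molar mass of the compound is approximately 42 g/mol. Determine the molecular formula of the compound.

mol C = 0.6789 g CO₂ ÷ 44.009 g/mol = 0.015426 mol
mol H = 2 × 0.2779 g H₂O ÷ 18.015 g/mol = 0.030852 mol
Divide by the smallest (0.015426 mol): C 1.000, H 2.000
Empirical formula: CH2
Empirical-formula mass = 14.03 g/mol; 42 ÷ 14.03 ≈ 3, so the molecular formula is C3H6.

C3H6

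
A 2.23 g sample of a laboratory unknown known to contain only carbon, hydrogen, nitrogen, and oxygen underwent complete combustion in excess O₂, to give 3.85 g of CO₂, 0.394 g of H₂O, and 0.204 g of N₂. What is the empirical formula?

mol C = 3.85 g CO₂ ÷ 44.009 g/mol = 0.08748 mol
mol H = 2 × 0.394 g H₂O ÷ 18.015 g/mol = 0.04374 mol
mol N = 2 × 0.204 g N₂ ÷ 28.014 g/mol = 0.01456 mol
mass O = 2.23 − (1.051 + 0.04409 + 0.2040) = 0.9312 g → mol O = 0.9312 ÷ 15.999 = 0.05820 mol
Divide by the smallest (0.01456 mol): C 6.007, H 3.003, N 1.000, O 3.996

C6H3NO4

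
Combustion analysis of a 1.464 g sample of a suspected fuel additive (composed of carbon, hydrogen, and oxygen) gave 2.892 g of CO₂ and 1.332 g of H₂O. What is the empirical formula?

C4H9O2

mol C = 2.892 g CO₂ ÷ 44.009 g/mol = 0.065714 mol
mol H = 2 × 1.332 g H₂O ÷ 18.015 g/mol = 0.14788 mol
mass O = 1.464 − (0.78929 + 0.14906) = 0.52565 g → mol O = 0.52565 ÷ 15.999 = 0.032855 mol
Divide by the smallest (0.032855 mol): C 2.000, H 4.501, O 1.000
Multiplying each by 2 gives whole numbers: C 4.00, H 9.00, O 2.00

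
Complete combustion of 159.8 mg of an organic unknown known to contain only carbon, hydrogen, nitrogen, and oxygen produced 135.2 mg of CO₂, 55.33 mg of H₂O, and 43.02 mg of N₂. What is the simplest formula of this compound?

mol C = 0.1352 g CO₂ ÷ 44.009 g/mol = 0.0030721 mol
mol H = 2 × 0.05533 g H₂O ÷ 18.015 g/mol = 0.0061427 mol
mol N = 2 × 0.04302 g N₂ ÷ 28.014 g/mol = 0.0030713 mol
mass O = 0.1598 − (0.036899 + 0.0061918 + 0.043020) = 0.073689 g → mol O = 0.073689 ÷ 15.999 = 0.0046059 mol
Divide by the smallest (0.0030713 mol): C 1.000, H 2.000, N 1.000, O 1.500
Multiplying each by 2 gives whole numbers: C 2.00, H 4.00, N 2.00, O 3.00

C2H4N2O3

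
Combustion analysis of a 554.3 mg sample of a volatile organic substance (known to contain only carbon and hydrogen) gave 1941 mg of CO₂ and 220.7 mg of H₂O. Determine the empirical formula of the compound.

C9H5

mol C = 1.941 g CO₂ ÷ 44.009 g/mol = 0.044105 mol
mol H = 2 × 0.2207 g H₂O ÷ 18.015 g/mol = 0.024502 mol
Divide by the smallest (0.024502 mol): C 1.800, H 1.000
Multiplying each by 5 gives whole numbers: C 9.00, H 5.00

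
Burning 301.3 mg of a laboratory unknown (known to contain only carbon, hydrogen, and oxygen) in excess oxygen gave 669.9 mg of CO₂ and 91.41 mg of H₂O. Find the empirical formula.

mol C = 0.6699 g CO₂ ÷ 44.009 g/mol = 0.015222 mol
mol H = 2 × 0.09141 g H₂O ÷ 18.015 g/mol = 0.010148 mol
mass O = 0.3013 − (0.18283 + 0.010229) = 0.10824 g → mol O = 0.10824 ÷ 15.999 = 0.0067655 mol
Divide by the smallest (0.0067655 mol): C 2.250, H 1.500, O 1.000
Multiplying each by 4 gives whole numbers: C 9.00, H 6.00, O 4.00

C9H6O4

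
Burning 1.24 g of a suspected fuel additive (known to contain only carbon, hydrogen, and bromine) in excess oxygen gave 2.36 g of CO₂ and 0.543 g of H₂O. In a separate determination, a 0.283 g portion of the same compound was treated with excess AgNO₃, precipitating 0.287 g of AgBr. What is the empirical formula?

C8H9Br

mol C = 2.36 g CO₂ ÷ 44.009 g/mol = 0.05363 mol
mol H = 2 × 0.543 g H₂O ÷ 18.015 g/mol = 0.06028 mol
From the AgBr data: mol Br per gram of compound = (0.287 ÷ 187.772) ÷ 0.283 = 0.005401 mol/g, so in the 1.24 g combustion sample mol Br = 0.006697 mol
Divide by the smallest (0.006697 mol): C 8.007, H 9.001, Br 1.000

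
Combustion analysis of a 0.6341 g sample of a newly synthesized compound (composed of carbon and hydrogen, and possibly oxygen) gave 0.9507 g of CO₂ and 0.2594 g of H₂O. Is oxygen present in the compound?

mol C = 0.9507 g CO₂ ÷ 44.009 g/mol = 0.021602 mol
mol H = 2 × 0.2594 g H₂O ÷ 18.015 g/mol = 0.028798 mol
C and H account for only 0.28850 g of the 0.6341 g sample; the remaining 0.34560 g must be oxygen.

yes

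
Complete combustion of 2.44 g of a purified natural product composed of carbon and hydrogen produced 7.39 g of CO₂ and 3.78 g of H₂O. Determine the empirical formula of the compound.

C2H5

mol C = 7.39 g CO₂ ÷ 44.009 g/mol = 0.1679 mol
mol H = 2 × 3.78 g H₂O ÷ 18.015 g/mol = 0.4197 mol
Divide by the smallest (0.1679 mol): C 1.000, H 2.499
Multiplying each by 2 gives whole numbers: C 2.00, H 5.00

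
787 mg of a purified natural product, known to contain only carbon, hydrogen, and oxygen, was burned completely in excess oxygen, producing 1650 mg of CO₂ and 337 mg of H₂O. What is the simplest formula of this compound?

mol C = 1.65 g CO₂ ÷ 44.009 g/mol = 0.03749 mol
mol H = 2 × 0.337 g H₂O ÷ 18.015 g/mol = 0.03741 mol
mass O = 0.787 − (0.4503 + 0.03771) = 0.2990 g → mol O = 0.2990 ÷ 15.999 = 0.01869 mol
Divide by the smallest (0.01869 mol): C 2.006, H 2.002, O 1.000

C2H2O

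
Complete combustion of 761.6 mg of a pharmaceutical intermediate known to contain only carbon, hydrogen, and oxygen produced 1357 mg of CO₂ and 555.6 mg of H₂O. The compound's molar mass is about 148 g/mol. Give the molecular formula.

C6H12O4

mol C = 1.357 g CO₂ ÷ 44.009 g/mol = 0.030835 mol
mol H = 2 × 0.5556 g H₂O ÷ 18.015 g/mol = 0.061682 mol
mass O = 0.7616 − (0.37035 + 0.062175) = 0.32907 g → mol O = 0.32907 ÷ 15.999 = 0.020568 mol
Divide by the smallest (0.020568 mol): C 1.499, H 2.999, O 1.000
Multiplying each by 2 gives whole numbers: C 3.00, H 6.00, O 2.00
Empirical formula: C3H6O2
Empirical-formula mass = 74.08 g/mol; 148 ÷ 74.08 ≈ 2, so the molecular formula is C6H12O4.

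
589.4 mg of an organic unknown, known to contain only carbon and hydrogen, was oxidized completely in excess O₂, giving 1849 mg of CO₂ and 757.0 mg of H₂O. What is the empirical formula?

CH2

mol C = 1.849 g CO₂ ÷ 44.009 g/mol = 0.042014 mol
mol H = 2 × 0.7570 g H₂O ÷ 18.015 g/mol = 0.084041 mol
Divide by the smallest (0.042014 mol): C 1.000, H 2.000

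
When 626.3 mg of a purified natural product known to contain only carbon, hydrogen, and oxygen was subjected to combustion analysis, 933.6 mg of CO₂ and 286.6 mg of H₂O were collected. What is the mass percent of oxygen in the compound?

54.20%

mol C = 0.9336 g CO₂ ÷ 44.009 g/mol = 0.021214 mol
mol H = 2 × 0.2866 g H₂O ÷ 18.015 g/mol = 0.031818 mol
mass O = 0.6263 − (0.25480 + 0.032072) = 0.33943 g → mol O = 0.33943 ÷ 15.999 = 0.021216 mol
mass % O = 0.33943 g ÷ 0.6263 g × 100%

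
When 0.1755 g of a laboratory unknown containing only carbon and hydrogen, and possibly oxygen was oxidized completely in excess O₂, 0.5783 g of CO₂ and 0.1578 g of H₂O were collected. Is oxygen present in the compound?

no

mol C = 0.5783 g CO₂ ÷ 44.009 g/mol = 0.013140 mol
mol H = 2 × 0.1578 g H₂O ÷ 18.015 g/mol = 0.017519 mol
C and H together account for 0.17549 g — essentially the entire 0.1755 g sample — so the compound contains no oxygen.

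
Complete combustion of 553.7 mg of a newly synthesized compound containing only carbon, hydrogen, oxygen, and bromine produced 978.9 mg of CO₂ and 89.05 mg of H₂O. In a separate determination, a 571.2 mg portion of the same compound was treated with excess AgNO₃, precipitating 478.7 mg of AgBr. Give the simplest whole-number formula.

C9H4BrO2

mol C = 0.9789 g CO₂ ÷ 44.009 g/mol = 0.022243 mol
mol H = 2 × 0.08905 g H₂O ÷ 18.015 g/mol = 0.0098862 mol
From the AgBr data: mol Br per gram of compound = (0.4787 ÷ 187.772) ÷ 0.5712 = 0.0044632 mol/g, so in the 0.5537 g combustion sample mol Br = 0.0024713 mol
mass O = 0.5537 − (0.26716 + 0.0099653 + 0.19746) = 0.079108 g → mol O = 0.079108 ÷ 15.999 = 0.0049446 mol
Divide by the smallest (0.0024713 mol): C 9.001, H 4.000, Br 1.000, O 2.001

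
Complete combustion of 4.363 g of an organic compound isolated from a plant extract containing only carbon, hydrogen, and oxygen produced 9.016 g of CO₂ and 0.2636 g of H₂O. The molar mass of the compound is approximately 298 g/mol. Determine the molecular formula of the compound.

mol C = 9.016 g CO₂ ÷ 44.009 g/mol = 0.20487 mol
mol H = 2 × 0.2636 g H₂O ÷ 18.015 g/mol = 0.029265 mol
mass O = 4.363 − (2.4607 + 0.029499) = 1.8728 g → mol O = 1.8728 ÷ 15.999 = 0.11706 mol
Divide by the smallest (0.029265 mol): C 7.001, H 1.000, O 4.000
Empirical formula: C7HO4
Empirical-formula mass = 149.08 g/mol; 298 ÷ 149.08 ≈ 2, so the molecular formula is C14H2O8.

C14H2O8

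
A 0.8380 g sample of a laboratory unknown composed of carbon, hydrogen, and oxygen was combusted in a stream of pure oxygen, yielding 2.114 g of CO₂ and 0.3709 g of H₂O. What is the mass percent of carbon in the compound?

68.85%

mol C = 2.114 g CO₂ ÷ 44.009 g/mol = 0.048036 mol
mol H = 2 × 0.3709 g H₂O ÷ 18.015 g/mol = 0.041177 mol
mass O = 0.8380 − (0.57696 + 0.041506) = 0.21954 g → mol O = 0.21954 ÷ 15.999 = 0.013722 mol
mass % C = 0.57696 g ÷ 0.8380 g × 100%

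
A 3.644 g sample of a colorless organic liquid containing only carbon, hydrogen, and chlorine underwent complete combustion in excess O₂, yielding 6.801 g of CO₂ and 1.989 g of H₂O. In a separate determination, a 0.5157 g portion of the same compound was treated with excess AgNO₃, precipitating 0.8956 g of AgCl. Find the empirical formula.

mol C = 6.801 g CO₂ ÷ 44.009 g/mol = 0.15454 mol
mol H = 2 × 1.989 g H₂O ÷ 18.015 g/mol = 0.22082 mol
From the AgCl data: mol Cl per gram of compound = (0.8956 ÷ 143.318) ÷ 0.5157 = 0.012118 mol/g, so in the 3.644 g combustion sample mol Cl = 0.044156 mol
Divide by the smallest (0.044156 mol): C 3.500, H 5.001, Cl 1.000
Multiplying each by 2 gives whole numbers: C 7.00, H 10.00, Cl 2.00

C7H10Cl2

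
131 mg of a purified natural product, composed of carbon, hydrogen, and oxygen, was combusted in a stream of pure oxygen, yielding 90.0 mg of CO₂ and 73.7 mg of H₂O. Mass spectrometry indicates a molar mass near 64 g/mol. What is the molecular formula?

CH4O3

mol C = 0.0900 g CO₂ ÷ 44.009 g/mol = 0.002045 mol
mol H = 2 × 0.0737 g H₂O ÷ 18.015 g/mol = 0.008182 mol
mass O = 0.131 − (0.02456 + 0.008248) = 0.09819 g → mol O = 0.09819 ÷ 15.999 = 0.006137 mol
Divide by the smallest (0.002045 mol): C 1.000, H 4.001, O 3.001
Empirical formula: CH4O3
Empirical-formula mass = 64.04 g/mol; 64 ÷ 64.04 ≈ 1, so the molecular formula is CH4O3.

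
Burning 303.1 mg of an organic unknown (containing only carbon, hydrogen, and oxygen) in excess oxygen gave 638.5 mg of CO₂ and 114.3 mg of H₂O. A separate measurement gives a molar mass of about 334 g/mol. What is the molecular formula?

C16H14O8

mol C = 0.6385 g CO₂ ÷ 44.009 g/mol = 0.014508 mol
mol H = 2 × 0.1143 g H₂O ÷ 18.015 g/mol = 0.012689 mol
mass O = 0.3031 − (0.17426 + 0.012791) = 0.11605 g → mol O = 0.11605 ÷ 15.999 = 0.0072535 mol
Divide by the smallest (0.0072535 mol): C 2.000, H 1.749, O 1.000
Multiplying each by 4 gives whole numbers: C 8.00, H 7.00, O 4.00
Empirical formula: C8H7O4
Empirical-formula mass = 167.14 g/mol; 334 ÷ 167.14 ≈ 2, so the molecular formula is C16H14O8.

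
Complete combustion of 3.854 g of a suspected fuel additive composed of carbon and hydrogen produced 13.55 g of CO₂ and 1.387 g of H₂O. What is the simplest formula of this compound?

C2H

mol C = 13.55 g CO₂ ÷ 44.009 g/mol = 0.30789 mol
mol H = 2 × 1.387 g H₂O ÷ 18.015 g/mol = 0.15398 mol
Divide by the smallest (0.15398 mol): C 2.000, H 1.000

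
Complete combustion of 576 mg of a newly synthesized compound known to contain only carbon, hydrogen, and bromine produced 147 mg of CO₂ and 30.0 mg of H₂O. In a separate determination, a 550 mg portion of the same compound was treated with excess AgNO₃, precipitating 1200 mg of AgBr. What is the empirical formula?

CHBr2

mol C = 0.147 g CO₂ ÷ 44.009 g/mol = 0.003340 mol
mol H = 2 × 0.0300 g H₂O ÷ 18.015 g/mol = 0.003331 mol
From the AgBr data: mol Br per gram of compound = (1.20 ÷ 187.772) ÷ 0.550 = 0.01162 mol/g, so in the 0.576 g combustion sample mol Br = 0.006693 mol
Divide by the smallest (0.003331 mol): C 1.003, H 1.000, Br 2.010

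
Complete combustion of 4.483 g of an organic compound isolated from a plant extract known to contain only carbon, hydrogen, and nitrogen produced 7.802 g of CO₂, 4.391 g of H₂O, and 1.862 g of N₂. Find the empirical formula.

C4H11N3

mol C = 7.802 g CO₂ ÷ 44.009 g/mol = 0.17728 mol
mol H = 2 × 4.391 g H₂O ÷ 18.015 g/mol = 0.48748 mol
mol N = 2 × 1.862 g N₂ ÷ 28.014 g/mol = 0.13293 mol
Divide by the smallest (0.13293 mol): C 1.334, H 3.667, N 1.000
Multiplying each by 3 gives whole numbers: C 4.00, H 11.00, N 3.00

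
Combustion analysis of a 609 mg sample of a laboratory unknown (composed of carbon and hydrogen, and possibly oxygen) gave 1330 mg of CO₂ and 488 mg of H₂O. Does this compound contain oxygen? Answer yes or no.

yes

mol C = 1.33 g CO₂ ÷ 44.009 g/mol = 0.03022 mol
mol H = 2 × 0.488 g H₂O ÷ 18.015 g/mol = 0.05418 mol
C and H account for only 0.4176 g of the 0.609 g sample; the remaining 0.1914 g must be oxygen.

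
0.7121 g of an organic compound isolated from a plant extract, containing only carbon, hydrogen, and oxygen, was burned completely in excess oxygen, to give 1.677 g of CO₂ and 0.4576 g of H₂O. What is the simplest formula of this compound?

mol C = 1.677 g CO₂ ÷ 44.009 g/mol = 0.038106 mol
mol H = 2 × 0.4576 g H₂O ÷ 18.015 g/mol = 0.050802 mol
mass O = 0.7121 − (0.45769 + 0.051209) = 0.20320 g → mol O = 0.20320 ÷ 15.999 = 0.012701 mol
Divide by the smallest (0.012701 mol): C 3.000, H 4.000, O 1.000

C3H4O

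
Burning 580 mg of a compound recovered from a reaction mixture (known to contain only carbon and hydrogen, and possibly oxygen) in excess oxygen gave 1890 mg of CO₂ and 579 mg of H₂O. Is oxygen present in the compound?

no

mol C = 1.89 g CO₂ ÷ 44.009 g/mol = 0.04295 mol
mol H = 2 × 0.579 g H₂O ÷ 18.015 g/mol = 0.06428 mol
C and H together account for 0.5806 g — essentially the entire 0.580 g sample — so the compound contains no oxygen.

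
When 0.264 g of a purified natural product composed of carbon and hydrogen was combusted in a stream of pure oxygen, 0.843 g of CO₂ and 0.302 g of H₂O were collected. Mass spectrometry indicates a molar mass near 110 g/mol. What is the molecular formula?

mol C = 0.843 g CO₂ ÷ 44.009 g/mol = 0.01916 mol
mol H = 2 × 0.302 g H₂O ÷ 18.015 g/mol = 0.03353 mol
Divide by the smallest (0.01916 mol): C 1.000, H 1.750
Multiplying each by 4 gives whole numbers: C 4.00, H 7.00
Empirical formula: C4H7
Empirical-formula mass = 55.10 g/mol; 110 ÷ 55.10 ≈ 2, so the molecular formula is C8H14.

C8H14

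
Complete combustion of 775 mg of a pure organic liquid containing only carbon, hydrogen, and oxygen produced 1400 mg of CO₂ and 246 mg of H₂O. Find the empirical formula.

C7H6O5

mol C = 1.40 g CO₂ ÷ 44.009 g/mol = 0.03181 mol
mol H = 2 × 0.246 g H₂O ÷ 18.015 g/mol = 0.02731 mol
mass O = 0.775 − (0.3821 + 0.02753) = 0.3654 g → mol O = 0.3654 ÷ 15.999 = 0.02284 mol
Divide by the smallest (0.02284 mol): C 1.393, H 1.196, O 1.000
Multiplying each by 5 gives whole numbers: C 6.96, H 5.98, O 5.00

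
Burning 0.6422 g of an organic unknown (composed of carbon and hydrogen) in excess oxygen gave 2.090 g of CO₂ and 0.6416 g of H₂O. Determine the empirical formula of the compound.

mol C = 2.090 g CO₂ ÷ 44.009 g/mol = 0.047490 mol
mol H = 2 × 0.6416 g H₂O ÷ 18.015 g/mol = 0.071230 mol
Divide by the smallest (0.047490 mol): C 1.000, H 1.500
Multiplying each by 2 gives whole numbers: C 2.00, H 3.00

C2H3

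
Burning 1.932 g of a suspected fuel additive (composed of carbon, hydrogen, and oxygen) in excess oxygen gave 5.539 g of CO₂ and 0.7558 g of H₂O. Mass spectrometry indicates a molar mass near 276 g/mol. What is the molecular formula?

mol C = 5.539 g CO₂ ÷ 44.009 g/mol = 0.12586 mol
mol H = 2 × 0.7558 g H₂O ÷ 18.015 g/mol = 0.083908 mol
mass O = 1.932 − (1.5117 + 0.084579) = 0.33571 g → mol O = 0.33571 ÷ 15.999 = 0.020983 mol
Divide by the smallest (0.020983 mol): C 5.998, H 3.999, O 1.000
Empirical formula: C6H4O
Empirical-formula mass = 92.10 g/mol; 276 ÷ 92.10 ≈ 3, so the molecular formula is C18H12O3.

C18H12O3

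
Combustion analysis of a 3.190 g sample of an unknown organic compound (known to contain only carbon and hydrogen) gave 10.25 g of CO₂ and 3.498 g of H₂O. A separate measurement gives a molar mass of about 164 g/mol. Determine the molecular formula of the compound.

C12H20

mol C = 10.25 g CO₂ ÷ 44.009 g/mol = 0.23291 mol
mol H = 2 × 3.498 g H₂O ÷ 18.015 g/mol = 0.38834 mol
Divide by the smallest (0.23291 mol): C 1.000, H 1.667
Multiplying each by 3 gives whole numbers: C 3.00, H 5.00
Empirical formula: C3H5
Empirical-formula mass = 41.07 g/mol; 164 ÷ 41.07 ≈ 4, so the molecular formula is C12H20.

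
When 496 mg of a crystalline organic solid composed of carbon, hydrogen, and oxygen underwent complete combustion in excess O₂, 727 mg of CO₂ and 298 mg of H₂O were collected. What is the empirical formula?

mol C = 0.727 g CO₂ ÷ 44.009 g/mol = 0.01652 mol
mol H = 2 × 0.298 g H₂O ÷ 18.015 g/mol = 0.03308 mol
mass O = 0.496 − (0.1984 + 0.03335) = 0.2642 g → mol O = 0.2642 ÷ 15.999 = 0.01652 mol
Divide by the smallest (0.01652 mol): C 1.000, H 2.003, O 1.000

CH2O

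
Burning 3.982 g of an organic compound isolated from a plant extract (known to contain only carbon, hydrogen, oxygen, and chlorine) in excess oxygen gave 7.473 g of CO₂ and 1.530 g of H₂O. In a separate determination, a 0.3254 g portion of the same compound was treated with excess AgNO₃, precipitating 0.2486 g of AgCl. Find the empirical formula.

C8H8ClO3

mol C = 7.473 g CO₂ ÷ 44.009 g/mol = 0.16981 mol
mol H = 2 × 1.530 g H₂O ÷ 18.015 g/mol = 0.16986 mol
From the AgCl data: mol Cl per gram of compound = (0.2486 ÷ 143.318) ÷ 0.3254 = 0.0053307 mol/g, so in the 3.982 g combustion sample mol Cl = 0.021227 mol
mass O = 3.982 − (2.0395 + 0.17122 + 0.75249) = 1.0188 g → mol O = 1.0188 ÷ 15.999 = 0.063676 mol
Divide by the smallest (0.021227 mol): C 8.000, H 8.002, Cl 1.000, O 3.000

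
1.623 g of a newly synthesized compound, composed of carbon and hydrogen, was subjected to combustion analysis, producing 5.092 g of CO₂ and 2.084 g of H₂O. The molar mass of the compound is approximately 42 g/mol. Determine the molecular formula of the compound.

C3H6

mol C = 5.092 g CO₂ ÷ 44.009 g/mol = 0.11570 mol
mol H = 2 × 2.084 g H₂O ÷ 18.015 g/mol = 0.23136 mol
Divide by the smallest (0.11570 mol): C 1.000, H 2.000
Empirical formula: CH2
Empirical-formula mass = 14.03 g/mol; 42 ÷ 14.03 ≈ 3, so the molecular formula is C3H6.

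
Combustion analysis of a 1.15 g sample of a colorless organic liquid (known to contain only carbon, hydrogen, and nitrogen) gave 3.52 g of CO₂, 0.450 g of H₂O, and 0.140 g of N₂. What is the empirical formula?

C8H5N

mol C = 3.52 g CO₂ ÷ 44.009 g/mol = 0.07998 mol
mol H = 2 × 0.450 g H₂O ÷ 18.015 g/mol = 0.04996 mol
mol N = 2 × 0.140 g N₂ ÷ 28.014 g/mol = 0.009995 mol
Divide by the smallest (0.009995 mol): C 8.002, H 4.998, N 1.000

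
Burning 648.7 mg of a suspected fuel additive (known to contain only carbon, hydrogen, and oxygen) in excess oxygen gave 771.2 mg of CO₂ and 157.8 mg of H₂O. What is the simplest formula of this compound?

mol C = 0.7712 g CO₂ ÷ 44.009 g/mol = 0.017524 mol
mol H = 2 × 0.1578 g H₂O ÷ 18.015 g/mol = 0.017519 mol
mass O = 0.6487 − (0.21048 + 0.017659) = 0.42056 g → mol O = 0.42056 ÷ 15.999 = 0.026287 mol
Divide by the smallest (0.017519 mol): C 1.000, H 1.000, O 1.501
Multiplying each by 2 gives whole numbers: C 2.00, H 2.00, O 3.00

C2H2O3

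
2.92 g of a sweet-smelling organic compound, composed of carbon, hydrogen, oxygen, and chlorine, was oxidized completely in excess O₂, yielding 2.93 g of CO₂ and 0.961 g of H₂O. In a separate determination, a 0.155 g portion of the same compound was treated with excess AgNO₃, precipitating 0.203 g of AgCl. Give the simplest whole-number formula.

C5H8Cl2O5

mol C = 2.93 g CO₂ ÷ 44.009 g/mol = 0.06658 mol
mol H = 2 × 0.961 g H₂O ÷ 18.015 g/mol = 0.1067 mol
From the AgCl data: mol Cl per gram of compound = (0.203 ÷ 143.318) ÷ 0.155 = 0.009138 mol/g, so in the 2.92 g combustion sample mol Cl = 0.02668 mol
mass O = 2.92 − (0.7997 + 0.1075 + 0.9459) = 1.067 g → mol O = 1.067 ÷ 15.999 = 0.06668 mol
Divide by the smallest (0.02668 mol): C 2.495, H 3.998, Cl 1.000, O 2.499
Multiplying each by 2 gives whole numbers: C 4.99, H 8.00, Cl 2.00, O 5.00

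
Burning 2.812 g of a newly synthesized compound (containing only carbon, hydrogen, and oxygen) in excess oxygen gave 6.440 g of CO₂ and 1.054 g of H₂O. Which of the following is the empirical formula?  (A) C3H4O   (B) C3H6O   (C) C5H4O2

mol C = 6.440 g CO₂ ÷ 44.009 g/mol = 0.14633 mol
mol H = 2 × 1.054 g H₂O ÷ 18.015 g/mol = 0.11701 mol
mass O = 2.812 − (1.7576 + 0.11795) = 0.93644 g → mol O = 0.93644 ÷ 15.999 = 0.058531 mol
Divide by the smallest (0.058531 mol): C 2.500, H 1.999, O 1.000
Multiplying each by 2 gives whole numbers: C 5.00, H 4.00, O 2.00

(C) C5H4O2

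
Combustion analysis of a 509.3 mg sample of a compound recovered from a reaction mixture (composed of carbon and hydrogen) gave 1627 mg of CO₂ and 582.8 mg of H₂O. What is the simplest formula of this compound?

mol C = 1.627 g CO₂ ÷ 44.009 g/mol = 0.036970 mol
mol H = 2 × 0.5828 g H₂O ÷ 18.015 g/mol = 0.064702 mol
Divide by the smallest (0.036970 mol): C 1.000, H 1.750
Multiplying each by 4 gives whole numbers: C 4.00, H 7.00

C4H7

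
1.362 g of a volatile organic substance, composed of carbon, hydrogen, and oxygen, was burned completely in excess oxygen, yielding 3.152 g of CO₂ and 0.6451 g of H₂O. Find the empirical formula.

C8H8O3

mol C = 3.152 g CO₂ ÷ 44.009 g/mol = 0.071622 mol
mol H = 2 × 0.6451 g H₂O ÷ 18.015 g/mol = 0.071618 mol
mass O = 1.362 − (0.86025 + 0.072191) = 0.42956 g → mol O = 0.42956 ÷ 15.999 = 0.026849 mol
Divide by the smallest (0.026849 mol): C 2.668, H 2.667, O 1.000
Multiplying each by 3 gives whole numbers: C 8.00, H 8.00, O 3.00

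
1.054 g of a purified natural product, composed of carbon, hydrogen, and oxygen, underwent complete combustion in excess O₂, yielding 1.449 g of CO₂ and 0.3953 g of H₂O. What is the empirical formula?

C6H8O7

mol C = 1.449 g CO₂ ÷ 44.009 g/mol = 0.032925 mol
mol H = 2 × 0.3953 g H₂O ÷ 18.015 g/mol = 0.043886 mol
mass O = 1.054 − (0.39546 + 0.044237) = 0.61430 g → mol O = 0.61430 ÷ 15.999 = 0.038396 mol
Divide by the smallest (0.032925 mol): C 1.000, H 1.333, O 1.166
Multiplying each by 6 gives whole numbers: C 6.00, H 8.00, O 7.00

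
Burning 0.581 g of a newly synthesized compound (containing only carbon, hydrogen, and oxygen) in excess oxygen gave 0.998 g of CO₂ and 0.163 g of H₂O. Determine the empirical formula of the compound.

C5H4O4

mol C = 0.998 g CO₂ ÷ 44.009 g/mol = 0.02268 mol
mol H = 2 × 0.163 g H₂O ÷ 18.015 g/mol = 0.01810 mol
mass O = 0.581 − (0.2724 + 0.01824) = 0.2904 g → mol O = 0.2904 ÷ 15.999 = 0.01815 mol
Divide by the smallest (0.01810 mol): C 1.253, H 1.000, O 1.003
Multiplying each by 4 gives whole numbers: C 5.01, H 4.00, O 4.01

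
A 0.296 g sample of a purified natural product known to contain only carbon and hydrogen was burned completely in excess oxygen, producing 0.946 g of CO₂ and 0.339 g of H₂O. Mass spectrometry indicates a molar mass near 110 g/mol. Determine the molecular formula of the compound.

C8H14

mol C = 0.946 g CO₂ ÷ 44.009 g/mol = 0.02150 mol
mol H = 2 × 0.339 g H₂O ÷ 18.015 g/mol = 0.03764 mol
Divide by the smallest (0.02150 mol): C 1.000, H 1.751
Multiplying each by 4 gives whole numbers: C 4.00, H 7.00
Empirical formula: C4H7
Empirical-formula mass = 55.10 g/mol; 110 ÷ 55.10 ≈ 2, so the molecular formula is C8H14.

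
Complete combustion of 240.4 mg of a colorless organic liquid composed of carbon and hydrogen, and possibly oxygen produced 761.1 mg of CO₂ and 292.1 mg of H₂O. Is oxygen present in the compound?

no

mol C = 0.7611 g CO₂ ÷ 44.009 g/mol = 0.017294 mol
mol H = 2 × 0.2921 g H₂O ÷ 18.015 g/mol = 0.032429 mol
C and H together account for 0.24041 g — essentially the entire 0.2404 g sample — so the compound contains no oxygen.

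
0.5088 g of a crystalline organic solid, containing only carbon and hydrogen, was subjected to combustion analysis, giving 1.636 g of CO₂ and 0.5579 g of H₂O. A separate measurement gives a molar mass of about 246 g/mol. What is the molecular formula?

mol C = 1.636 g CO₂ ÷ 44.009 g/mol = 0.037174 mol
mol H = 2 × 0.5579 g H₂O ÷ 18.015 g/mol = 0.061937 mol
Divide by the smallest (0.037174 mol): C 1.000, H 1.666
Multiplying each by 3 gives whole numbers: C 3.00, H 5.00
Empirical formula: C3H5
Empirical-formula mass = 41.07 g/mol; 246 ÷ 41.07 ≈ 6, so the molecular formula is C18H30.

C18H30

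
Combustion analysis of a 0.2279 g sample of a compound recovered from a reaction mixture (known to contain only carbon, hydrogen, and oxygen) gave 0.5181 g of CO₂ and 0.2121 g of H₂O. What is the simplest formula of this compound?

mol C = 0.5181 g CO₂ ÷ 44.009 g/mol = 0.011773 mol
mol H = 2 × 0.2121 g H₂O ÷ 18.015 g/mol = 0.023547 mol
mass O = 0.2279 − (0.14140 + 0.023735) = 0.062764 g → mol O = 0.062764 ÷ 15.999 = 0.0039230 mol
Divide by the smallest (0.0039230 mol): C 3.001, H 6.002, O 1.000

C3H6O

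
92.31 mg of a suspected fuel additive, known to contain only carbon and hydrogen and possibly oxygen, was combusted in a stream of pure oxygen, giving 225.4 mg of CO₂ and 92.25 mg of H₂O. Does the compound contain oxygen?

mol C = 0.2254 g CO₂ ÷ 44.009 g/mol = 0.0051217 mol
mol H = 2 × 0.09225 g H₂O ÷ 18.015 g/mol = 0.010241 mol
C and H account for only 0.071840 g of the 0.09231 g sample; the remaining 0.020470 g must be oxygen.

yes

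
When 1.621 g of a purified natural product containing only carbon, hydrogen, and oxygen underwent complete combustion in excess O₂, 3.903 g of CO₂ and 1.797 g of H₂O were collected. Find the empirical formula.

mol C = 3.903 g CO₂ ÷ 44.009 g/mol = 0.088686 mol
mol H = 2 × 1.797 g H₂O ÷ 18.015 g/mol = 0.19950 mol
mass O = 1.621 − (1.0652 + 0.20110) = 0.35469 g → mol O = 0.35469 ÷ 15.999 = 0.022170 mol
Divide by the smallest (0.022170 mol): C 4.000, H 8.999, O 1.000

C4H9O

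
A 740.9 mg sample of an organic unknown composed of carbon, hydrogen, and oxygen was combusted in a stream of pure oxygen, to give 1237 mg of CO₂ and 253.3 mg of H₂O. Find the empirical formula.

C6H6O5

mol C = 1.237 g CO₂ ÷ 44.009 g/mol = 0.028108 mol
mol H = 2 × 0.2533 g H₂O ÷ 18.015 g/mol = 0.028121 mol
mass O = 0.7409 − (0.33760 + 0.028346) = 0.37495 g → mol O = 0.37495 ÷ 15.999 = 0.023436 mol
Divide by the smallest (0.023436 mol): C 1.199, H 1.200, O 1.000
Multiplying each by 5 gives whole numbers: C 6.00, H 6.00, O 5.00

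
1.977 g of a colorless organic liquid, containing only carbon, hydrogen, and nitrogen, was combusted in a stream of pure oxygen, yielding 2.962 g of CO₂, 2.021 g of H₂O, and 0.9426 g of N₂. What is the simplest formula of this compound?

C3H10N3

mol C = 2.962 g CO₂ ÷ 44.009 g/mol = 0.067304 mol
mol H = 2 × 2.021 g H₂O ÷ 18.015 g/mol = 0.22437 mol
mol N = 2 × 0.9426 g N₂ ÷ 28.014 g/mol = 0.067295 mol
Divide by the smallest (0.067295 mol): C 1.000, H 3.334, N 1.000
Multiplying each by 3 gives whole numbers: C 3.00, H 10.00, N 3.00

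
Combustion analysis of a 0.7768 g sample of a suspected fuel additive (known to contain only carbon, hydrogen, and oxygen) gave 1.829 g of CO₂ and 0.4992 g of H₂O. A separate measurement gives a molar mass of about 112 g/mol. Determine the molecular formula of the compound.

C6H8O2

mol C = 1.829 g CO₂ ÷ 44.009 g/mol = 0.041560 mol
mol H = 2 × 0.4992 g H₂O ÷ 18.015 g/mol = 0.055420 mol
mass O = 0.7768 − (0.49917 + 0.055864) = 0.22176 g → mol O = 0.22176 ÷ 15.999 = 0.013861 mol
Divide by the smallest (0.013861 mol): C 2.998, H 3.998, O 1.000
Empirical formula: C3H4O
Empirical-formula mass = 56.06 g/mol; 112 ÷ 56.06 ≈ 2, so the molecular formula is C6H8O2.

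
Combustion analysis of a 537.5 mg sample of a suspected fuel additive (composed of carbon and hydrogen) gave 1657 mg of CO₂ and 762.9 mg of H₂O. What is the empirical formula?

mol C = 1.657 g CO₂ ÷ 44.009 g/mol = 0.037651 mol
mol H = 2 × 0.7629 g H₂O ÷ 18.015 g/mol = 0.084696 mol
Divide by the smallest (0.037651 mol): C 1.000, H 2.249
Multiplying each by 4 gives whole numbers: C 4.00, H 9.00

C4H9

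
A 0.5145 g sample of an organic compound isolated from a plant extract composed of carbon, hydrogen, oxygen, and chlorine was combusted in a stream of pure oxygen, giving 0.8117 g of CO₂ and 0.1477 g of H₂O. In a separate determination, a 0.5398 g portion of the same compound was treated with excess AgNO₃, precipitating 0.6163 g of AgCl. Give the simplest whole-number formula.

C9H8Cl2O4

mol C = 0.8117 g CO₂ ÷ 44.009 g/mol = 0.018444 mol
mol H = 2 × 0.1477 g H₂O ÷ 18.015 g/mol = 0.016397 mol
From the AgCl data: mol Cl per gram of compound = (0.6163 ÷ 143.318) ÷ 0.5398 = 0.0079663 mol/g, so in the 0.5145 g combustion sample mol Cl = 0.0040987 mol
mass O = 0.5145 − (0.22153 + 0.016529 + 0.14530) = 0.13114 g → mol O = 0.13114 ÷ 15.999 = 0.0081969 mol
Divide by the smallest (0.0040987 mol): C 4.500, H 4.001, Cl 1.000, O 2.000
Multiplying each by 2 gives whole numbers: C 9.00, H 8.00, Cl 2.00, O 4.00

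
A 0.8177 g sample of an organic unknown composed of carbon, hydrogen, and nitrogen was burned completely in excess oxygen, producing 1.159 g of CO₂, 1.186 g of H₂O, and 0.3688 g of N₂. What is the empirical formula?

mol C = 1.159 g CO₂ ÷ 44.009 g/mol = 0.026336 mol
mol H = 2 × 1.186 g H₂O ÷ 18.015 g/mol = 0.13167 mol
mol N = 2 × 0.3688 g N₂ ÷ 28.014 g/mol = 0.026330 mol
Divide by the smallest (0.026330 mol): C 1.000, H 5.001, N 1.000

CH5N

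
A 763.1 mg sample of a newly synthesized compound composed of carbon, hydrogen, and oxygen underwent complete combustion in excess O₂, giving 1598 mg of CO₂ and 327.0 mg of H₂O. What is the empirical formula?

C2H2O

mol C = 1.598 g CO₂ ÷ 44.009 g/mol = 0.036311 mol
mol H = 2 × 0.3270 g H₂O ÷ 18.015 g/mol = 0.036303 mol
mass O = 0.7631 − (0.43613 + 0.036594) = 0.29038 g → mol O = 0.29038 ÷ 15.999 = 0.018150 mol
Divide by the smallest (0.018150 mol): C 2.001, H 2.000, O 1.000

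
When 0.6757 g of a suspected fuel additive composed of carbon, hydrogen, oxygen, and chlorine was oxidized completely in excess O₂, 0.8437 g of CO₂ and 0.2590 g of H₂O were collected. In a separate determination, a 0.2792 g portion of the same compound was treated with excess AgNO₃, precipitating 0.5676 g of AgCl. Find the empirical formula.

C4H6Cl2O

mol C = 0.8437 g CO₂ ÷ 44.009 g/mol = 0.019171 mol
mol H = 2 × 0.2590 g H₂O ÷ 18.015 g/mol = 0.028754 mol
From the AgCl data: mol Cl per gram of compound = (0.5676 ÷ 143.318) ÷ 0.2792 = 0.014185 mol/g, so in the 0.6757 g combustion sample mol Cl = 0.0095847 mol
mass O = 0.6757 − (0.23026 + 0.028984 + 0.33978) = 0.076673 g → mol O = 0.076673 ÷ 15.999 = 0.0047924 mol
Divide by the smallest (0.0047924 mol): C 4.000, H 6.000, Cl 2.000, O 1.000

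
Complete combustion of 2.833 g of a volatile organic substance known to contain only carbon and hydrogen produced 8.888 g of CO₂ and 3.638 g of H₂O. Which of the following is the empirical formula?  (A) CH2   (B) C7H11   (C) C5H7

(A) CH2

mol C = 8.888 g CO₂ ÷ 44.009 g/mol = 0.20196 mol
mol H = 2 × 3.638 g H₂O ÷ 18.015 g/mol = 0.40389 mol
Divide by the smallest (0.20196 mol): C 1.000, H 2.000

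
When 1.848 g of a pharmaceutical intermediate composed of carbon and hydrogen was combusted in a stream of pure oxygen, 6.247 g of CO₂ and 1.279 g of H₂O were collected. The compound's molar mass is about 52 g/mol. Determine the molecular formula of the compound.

mol C = 6.247 g CO₂ ÷ 44.009 g/mol = 0.14195 mol
mol H = 2 × 1.279 g H₂O ÷ 18.015 g/mol = 0.14199 mol
Divide by the smallest (0.14195 mol): C 1.000, H 1.000
Empirical formula: CH
Empirical-formula mass = 13.02 g/mol; 52 ÷ 13.02 ≈ 4, so the molecular formula is C4H4.

C4H4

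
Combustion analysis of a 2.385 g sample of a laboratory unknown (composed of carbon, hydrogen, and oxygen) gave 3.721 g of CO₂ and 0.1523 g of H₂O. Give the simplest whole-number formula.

C5HO5

mol C = 3.721 g CO₂ ÷ 44.009 g/mol = 0.084551 mol
mol H = 2 × 0.1523 g H₂O ÷ 18.015 g/mol = 0.016908 mol
mass O = 2.385 − (1.0155 + 0.017043) = 1.3524 g → mol O = 1.3524 ÷ 15.999 = 0.084531 mol
Divide by the smallest (0.016908 mol): C 5.001, H 1.000, O 4.999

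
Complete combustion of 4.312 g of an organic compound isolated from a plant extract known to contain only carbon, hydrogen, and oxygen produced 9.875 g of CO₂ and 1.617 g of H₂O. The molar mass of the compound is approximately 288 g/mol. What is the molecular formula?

mol C = 9.875 g CO₂ ÷ 44.009 g/mol = 0.22439 mol
mol H = 2 × 1.617 g H₂O ÷ 18.015 g/mol = 0.17952 mol
mass O = 4.312 − (2.6951 + 0.18095) = 1.4359 g → mol O = 1.4359 ÷ 15.999 = 0.089752 mol
Divide by the smallest (0.089752 mol): C 2.500, H 2.000, O 1.000
Multiplying each by 2 gives whole numbers: C 5.00, H 4.00, O 2.00
Empirical formula: C5H4O2
Empirical-formula mass = 96.08 g/mol; 288 ÷ 96.08 ≈ 3, so the molecular formula is C15H12O6.

C15H12O6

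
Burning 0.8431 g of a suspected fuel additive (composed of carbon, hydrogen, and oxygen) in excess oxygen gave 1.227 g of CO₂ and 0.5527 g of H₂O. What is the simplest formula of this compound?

mol C = 1.227 g CO₂ ÷ 44.009 g/mol = 0.027881 mol
mol H = 2 × 0.5527 g H₂O ÷ 18.015 g/mol = 0.061360 mol
mass O = 0.8431 − (0.33487 + 0.061851) = 0.44637 g → mol O = 0.44637 ÷ 15.999 = 0.027900 mol
Divide by the smallest (0.027881 mol): C 1.000, H 2.201, O 1.001
Multiplying each by 5 gives whole numbers: C 5.00, H 11.00, O 5.00

C5H11O5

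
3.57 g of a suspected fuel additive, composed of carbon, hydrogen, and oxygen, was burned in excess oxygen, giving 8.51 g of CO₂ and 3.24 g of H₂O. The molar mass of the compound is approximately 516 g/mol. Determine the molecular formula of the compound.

C28H52O8

mol C = 8.51 g CO₂ ÷ 44.009 g/mol = 0.1934 mol
mol H = 2 × 3.24 g H₂O ÷ 18.015 g/mol = 0.3597 mol
mass O = 3.57 − (2.323 + 0.3626) = 0.8849 g → mol O = 0.8849 ÷ 15.999 = 0.05531 mol
Divide by the smallest (0.05531 mol): C 3.496, H 6.504, O 1.000
Multiplying each by 2 gives whole numbers: C 6.99, H 13.01, O 2.00
Empirical formula: C7H13O2
Empirical-formula mass = 129.18 g/mol; 516 ÷ 129.18 ≈ 4, so the molecular formula is C28H52O8.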